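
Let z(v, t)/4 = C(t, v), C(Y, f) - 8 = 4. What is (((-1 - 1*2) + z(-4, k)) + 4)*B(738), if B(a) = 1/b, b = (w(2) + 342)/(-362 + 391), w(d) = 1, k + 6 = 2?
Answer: 29/7 ≈ 4.1429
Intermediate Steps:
k = -4 (k = -6 + 2 = -4)
b = 343/29 (b = (1 + 342)/(-362 + 391) = 343/29 ≈ 11.828)
C(Y, f) = 12 (C(Y, f) = 8 + 4 = 12)
z(v, t) = 48 (z(v, t) = 4*12 = 48)
B(a) = 29/343 (B(a) = 1/(343/29) = 29/343)
(((-1 - 1*2) + z(-4, k)) + 4)*B(738) = (((-1 - 1*2) + 48) + 4)*(29/343) = (((-1 - 2) + 48) + 4)*(29/343) = ((-3 + 48) + 4)*(29/343) = (45 + 4)*(29/343) = 49*(29/343) = 29/7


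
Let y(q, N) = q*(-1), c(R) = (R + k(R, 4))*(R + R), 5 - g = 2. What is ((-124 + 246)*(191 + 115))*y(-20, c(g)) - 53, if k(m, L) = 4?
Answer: 746587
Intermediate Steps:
g = 3 (g = 5 - 1*2 = 5 - 2 = 3)
c(R) = 2*R*(4 + R) (c(R) = (R + 4)*(R + R) = (4 + R)*(2*R) = 2*R*(4 + R))
y(q, N) = -q
((-124 + 246)*(191 + 115))*y(-20, c(g)) - 53 = ((-124 + 246)*(191 + 115))*(-1*(-20)) - 53 = (122*306)*20 - 53 = 37332*20 - 53 = 746640 - 53 = 746587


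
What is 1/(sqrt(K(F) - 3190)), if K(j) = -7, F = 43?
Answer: -I*sqrt(3197)/3197 ≈ -0.017686*I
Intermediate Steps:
1/(sqrt(K(F) - 3190)) = 1/(sqrt(-7 - 3190)) = 1/(sqrt(-3197)) = 1/(I*sqrt(3197)) = -I*sqrt(3197)/3197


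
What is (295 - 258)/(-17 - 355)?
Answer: -37/372 ≈ -0.099462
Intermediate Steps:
(295 - 258)/(-17 - 355) = 37/(-372) = 37*(-1/372) = -37/372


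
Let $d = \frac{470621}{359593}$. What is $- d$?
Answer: $- \frac{470621}{359593} \approx -1.3088$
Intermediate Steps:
$d = \frac{470621}{359593}$ ($d = 470621 \cdot \frac{1}{359593} = \frac{470621}{359593} \approx 1.3088$)
$- d = \left(-1\right) \frac{470621}{359593} = - \frac{470621}{359593}$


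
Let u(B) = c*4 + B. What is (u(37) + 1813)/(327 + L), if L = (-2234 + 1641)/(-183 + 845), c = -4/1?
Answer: 1214108/215881 ≈ 5.6240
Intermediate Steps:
c = -4 (c = -4*1 = -4)
u(B) = -16 + B (u(B) = -4*4 + B = -16 + B)
L = -593/662 ≈ -0.89577
(u(37) + 1813)/(327 + L) = ((-16 + 37) + 1813)/(327 - 593/662) = (21 + 1813)/(215881/662) = 1834*(662/215881) = 1214108/215881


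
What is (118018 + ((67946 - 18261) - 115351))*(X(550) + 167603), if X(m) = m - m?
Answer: 8774352256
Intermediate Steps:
X(m) = 0
(118018 + ((67946 - 18261) - 115351))*(X(550) + 167603) = (118018 + ((67946 - 18261) - 115351))*(0 + 167603) = (118018 + (49685 - 115351))*167603 = (118018 - 65666)*167603 = 52352*167603 = 8774352256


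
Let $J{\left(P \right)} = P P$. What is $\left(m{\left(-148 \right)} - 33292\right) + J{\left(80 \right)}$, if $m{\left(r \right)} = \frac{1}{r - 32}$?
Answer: $- \frac{4840561}{180} \approx -26892.0$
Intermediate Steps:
$J{\left(P \right)} = P^{2}$
$m{\left(r \right)} = \frac{1}{-32 + r}$
$\left(m{\left(-148 \right)} - 33292\right) + J{\left(80 \right)} = \left(\frac{1}{-32 - 148} - 33292\right) + 80^{2} = \left(\frac{1}{-180} - 33292\right) + 6400 = \left(- \frac{1}{180} - 33292\right) + 6400 = - \frac{5992561}{180} + 6400 = - \frac{4840561}{180}$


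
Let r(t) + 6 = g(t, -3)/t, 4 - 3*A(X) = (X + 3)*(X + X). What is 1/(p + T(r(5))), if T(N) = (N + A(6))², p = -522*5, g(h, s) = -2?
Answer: -225/207794 ≈ -0.0010828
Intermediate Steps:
A(X) = 4/3 - 2*X*(3 + X)/3 (A(X) = 4/3 - (X + 3)*(X + X)/3 = 4/3 - (3 + X)*2*X/3 = 4/3 - 2*X*(3 + X)/3)
p = -2610
r(t) = -6 - 2/t
T(N) = (-104/3 + N)² (T(N) = (N + (4/3 - 2*6 - ⅔*6²))² = (N + (4/3 - 12 - ⅔*36))² = (N + (4/3 - 12 - 24))² = (N - 104/3)² = (-104/3 + N)²)
1/(p + T(r(5))) = 1/(-2610 + (-104 + 3*(-6 - 2/5))²/9) = 1/(-2610 + (-104 + 3*(-6 - 2*⅕))²/9) = 1/(-2610 + (-104 + 3*(-6 - ⅖))²/9) = 1/(-2610 + (-104 + 3*(-32/5))²/9) = 1/(-2610 + (-104 - 96/5)²/9) = 1/(-2610 + (-616/5)²/9) = 1/(-2610 + (⅑)*(379456/25)) = 1/(-2610 + 379456/225) = 1/(-207794/225) = -225/207794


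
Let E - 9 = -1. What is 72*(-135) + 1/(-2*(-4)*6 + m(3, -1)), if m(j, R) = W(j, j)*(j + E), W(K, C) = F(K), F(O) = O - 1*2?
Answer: -573479/59 ≈ -9720.0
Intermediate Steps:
E = 8 (E = 9 - 1 = 8)
F(O) = -2 + O (F(O) = O - 2 = -2 + O)
W(K, C) = -2 + K
m(j, R) = (-2 + j)*(8 + j) (m(j, R) = (-2 + j)*(j + 8) = (-2 + j)*(8 + j))
72*(-135) + 1/(-2*(-4)*6 + m(3, -1)) = 72*(-135) + 1/(-2*(-4)*6 + (-2 + 3)*(8 + 3)) = -9720 + 1/(8*6 + 1*11) = -9720 + 1/(48 + 11) = -9720 + 1/59 = -573479/59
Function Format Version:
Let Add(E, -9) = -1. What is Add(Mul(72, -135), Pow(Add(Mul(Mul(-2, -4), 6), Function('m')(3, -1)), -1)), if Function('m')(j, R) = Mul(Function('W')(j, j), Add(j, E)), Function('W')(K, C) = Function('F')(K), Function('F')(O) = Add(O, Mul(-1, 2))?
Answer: Rational(-573479, 59) ≈ -9720.0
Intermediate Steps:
E = 8 (E = Add(9, -1) = 8)
Function('F')(O) = Add(-2, O) (Function('F')(O) = Add(O, -2) = Add(-2, O))
Function('W')(K, C) = Add(-2, K)
Function('m')(j, R) = Mul(Add(-2, j), Add(8, j)) (Function('m')(j, R) = Mul(Add(-2, j), Add(j, 8)) = Mul(Add(-2, j), Add(8, j)))
Add(Mul(72, -135), Pow(Add(Mul(Mul(-2, -4), 6), Function('m')(3, -1)), -1)) = Add(Mul(72, -135), Pow(Add(Mul(Mul(-2, -4), 6), Mul(Add(-2, 3), Add(8, 3))), -1)) = Add(-9720, Pow(Add(Mul(8, 6), Mul(1, 11)), -1)) = Add(-9720, Pow(Add(48, 11), -1)) = Add(-9720, Pow(59, -1)) = Add(-9720, Rational(1, 59)) = Rational(-573479, 59)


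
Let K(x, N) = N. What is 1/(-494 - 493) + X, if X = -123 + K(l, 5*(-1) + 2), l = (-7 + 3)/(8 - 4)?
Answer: -124363/987 ≈ -126.00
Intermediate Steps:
l = -1 (l = -4/4 = -4*1/4 = -1)
X = -126 (X = -123 + (5*(-1) + 2) = -123 + (-5 + 2) = -123 - 3 = -126)
1/(-494 - 493) + X = 1/(-494 - 493) - 126 = 1/(-987) - 126 = -1/987 - 126 = -124363/987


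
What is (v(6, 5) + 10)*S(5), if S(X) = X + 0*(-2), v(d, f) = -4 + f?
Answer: 55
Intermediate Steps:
S(X) = X (S(X) = X + 0 = X)
(v(6, 5) + 10)*S(5) = ((-4 + 5) + 10)*5 = (1 + 10)*5 = 11*5 = 55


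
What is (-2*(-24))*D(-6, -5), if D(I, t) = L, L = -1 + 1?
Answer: 0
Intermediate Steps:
L = 0
D(I, t) = 0
(-2*(-24))*D(-6, -5) = -2*(-24)*0 = 48*0 = 0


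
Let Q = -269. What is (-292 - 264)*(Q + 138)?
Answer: 72836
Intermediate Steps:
(-292 - 264)*(Q + 138) = (-292 - 264)*(-269 + 138) = -556*(-131) = 72836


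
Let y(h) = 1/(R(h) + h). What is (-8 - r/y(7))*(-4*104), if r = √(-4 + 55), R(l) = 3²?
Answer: 3328 + 6656*√51 ≈ 50861.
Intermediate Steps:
R(l) = 9
r = √51 ≈ 7.1414
y(h) = 1/(9 + h)
(-8 - r/y(7))*(-4*104) = (-8 - √51/(1/(9 + 7)))*(-4*104) = (-8 - √51/(1/16))*(-416) = (-8 - √51/1/16)*(-416) = (-8 - √51*16)*(-416) = (-8 - 16*√51)*(-416) = 3328 + 6656*√51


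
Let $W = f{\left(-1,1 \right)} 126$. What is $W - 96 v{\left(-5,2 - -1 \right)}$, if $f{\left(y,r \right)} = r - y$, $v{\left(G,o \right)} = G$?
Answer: $732$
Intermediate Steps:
$W = 252$ ($W = \left(1 - -1\right) 126 = \left(1 + 1\right) 126 = 2 \cdot 126 = 252$)
$W - 96 v{\left(-5,2 - -1 \right)} = 252 - -480 = 252 + 480 = 732$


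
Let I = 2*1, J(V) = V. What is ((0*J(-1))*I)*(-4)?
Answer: 0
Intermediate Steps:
I = 2
((0*J(-1))*I)*(-4) = ((0*(-1))*2)*(-4) = (0*2)*(-4) = 0*(-4) = 0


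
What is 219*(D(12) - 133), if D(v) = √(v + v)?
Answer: -29127 + 438*√6 ≈ -28054.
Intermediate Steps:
D(v) = √2*√v (D(v) = √(2*v) = √2*√v)
219*(D(12) - 133) = 219*(√2*√12 - 133) = 219*(√2*(2*√3) - 133) = 219*(2*√6 - 133) = 219*(-133 + 2*√6) = -29127 + 438*√6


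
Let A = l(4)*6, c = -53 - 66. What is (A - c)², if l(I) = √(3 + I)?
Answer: 14413 + 1428*√7 ≈ 18191.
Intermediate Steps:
c = -119
A = 6*√7 (A = √(3 + 4)*6 = √7*6 = 6*√7 ≈ 15.875)
(A - c)² = (6*√7 - 1*(-119))² = (6*√7 + 119)² = (119 + 6*√7)²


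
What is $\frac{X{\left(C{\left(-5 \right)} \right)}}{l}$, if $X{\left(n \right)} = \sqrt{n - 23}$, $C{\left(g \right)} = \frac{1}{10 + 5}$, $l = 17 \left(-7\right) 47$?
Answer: $- \frac{2 i \sqrt{1290}}{83895} \approx - 0.00085623 i$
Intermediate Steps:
$l = -5593$ ($l = \left(-119\right) 47 = -5593$)
$C{\left(g \right)} = \frac{1}{15}$
$X{\left(n \right)} = \sqrt{-23 + n}$
$\frac{X{\left(C{\left(-5 \right)} \right)}}{l} = \frac{\sqrt{-23 + \frac{1}{15}}}{-5593} = \sqrt{- \frac{344}{15}} \left(- \frac{1}{5593}\right) = \frac{2 i \sqrt{1290}}{15} \left(- \frac{1}{5593}\right) = - \frac{2 i \sqrt{1290}}{83895}$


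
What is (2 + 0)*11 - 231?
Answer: -209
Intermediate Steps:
(2 + 0)*11 - 231 = 2*11 - 231 = 22 - 231 = -209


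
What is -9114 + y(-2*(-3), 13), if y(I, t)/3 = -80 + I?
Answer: -9336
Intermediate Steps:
y(I, t) = -240 + 3*I (y(I, t) = 3*(-80 + I) = -240 + 3*I)
-9114 + y(-2*(-3), 13) = -9114 + (-240 + 3*(-2*(-3))) = -9114 + (-240 + 3*6) = -9114 + (-240 + 18) = -9114 - 222 = -9336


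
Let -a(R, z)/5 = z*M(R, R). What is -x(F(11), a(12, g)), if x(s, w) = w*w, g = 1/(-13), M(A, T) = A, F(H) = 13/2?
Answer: -3600/169 ≈ -21.302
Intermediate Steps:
F(H) = 13/2 (F(H) = 13*(1/2) = 13/2)
g = -1/13 ≈ -0.076923
a(R, z) = -5*R*z (a(R, z) = -5*z*R = -5*R*z)
x(s, w) = w**2
-x(F(11), a(12, g)) = -(-5*12*(-1/13))**2 = -(60/13)**2 = -1*3600/169 = -3600/169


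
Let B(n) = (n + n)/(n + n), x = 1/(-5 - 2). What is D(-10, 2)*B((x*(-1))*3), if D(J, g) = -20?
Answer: -20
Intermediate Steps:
x = -1/7 (x = 1/(-7) = -1/7 ≈ -0.14286)
B(n) = 1 (B(n) = (2*n)/((2*n)) = (2*n)*(1/(2*n)) = 1)
D(-10, 2)*B((x*(-1))*3) = -20*1 = -20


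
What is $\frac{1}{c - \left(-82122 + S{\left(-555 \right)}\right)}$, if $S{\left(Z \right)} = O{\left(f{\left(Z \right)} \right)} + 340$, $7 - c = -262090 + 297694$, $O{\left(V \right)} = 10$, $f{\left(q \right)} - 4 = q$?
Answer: $\frac{1}{46175} \approx 2.1657 \cdot 10^{-5}$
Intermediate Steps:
$f{\left(q \right)} = 4 + q$
$c = -35597$ ($c = 7 - \left(-262090 + 297694\right) = 7 - 35604 = -35597$)
$S{\left(Z \right)} = 350$ ($S{\left(Z \right)} = 10 + 340 = 350$)
$\frac{1}{c - \left(-82122 + S{\left(-555 \right)}\right)} = \frac{1}{-35597 + \left(82122 - 350\right)} = \frac{1}{-35597 + 81772} = \frac{1}{46175}$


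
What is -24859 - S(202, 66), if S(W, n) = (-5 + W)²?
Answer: -63668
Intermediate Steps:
-24859 - S(202, 66) = -24859 - (-5 + 202)² = -24859 - 1*197² = -24859 - 1*38809 = -24859 - 38809 = -63668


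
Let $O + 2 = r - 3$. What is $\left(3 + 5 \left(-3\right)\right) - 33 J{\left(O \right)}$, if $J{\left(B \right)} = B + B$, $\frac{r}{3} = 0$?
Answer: $318$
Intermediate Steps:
$r = 0$ ($r = 3 \cdot 0 = 0$)
$O = -5$ ($O = -2 + \left(0 - 3\right) = -2 - 3 = -5$)
$J{\left(B \right)} = 2 B$
$\left(3 + 5 \left(-3\right)\right) - 33 J{\left(O \right)} = \left(3 + 5 \left(-3\right)\right) - 33 \cdot 2 \left(-5\right) = \left(3 - 15\right) - -330 = -12 + 330 = 318$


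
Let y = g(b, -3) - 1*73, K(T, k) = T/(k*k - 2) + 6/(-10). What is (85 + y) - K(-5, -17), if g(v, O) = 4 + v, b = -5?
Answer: 16671/1435 ≈ 11.617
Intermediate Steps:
K(T, k) = -⅗ + T/(-2 + k²) (K(T, k) = T/(k² - 2) + 6*(-⅒) = T/(-2 + k²) - ⅗ = -⅗ + T/(-2 + k²))
y = -74 (y = (4 - 5) - 1*73 = -1 - 73 = -74)
(85 + y) - K(-5, -17) = (85 - 74) - (6 - 3*(-17)² + 5*(-5))/(5*(-2 + (-17)²)) = 11 - (6 - 3*289 - 25)/(5*(-2 + 289)) = 11 - (6 - 867 - 25)/(5*287) = 11 - (-886)/(5*287) = 11 - 1*(-886/1435) = 11 + 886/1435 = 16671/1435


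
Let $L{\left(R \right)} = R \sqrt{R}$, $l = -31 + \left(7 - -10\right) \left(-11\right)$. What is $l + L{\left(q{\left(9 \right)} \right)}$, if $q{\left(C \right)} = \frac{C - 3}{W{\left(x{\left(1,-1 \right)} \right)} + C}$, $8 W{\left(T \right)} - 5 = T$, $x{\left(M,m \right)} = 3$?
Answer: $-218 + \frac{3 \sqrt{15}}{25} \approx -217.54$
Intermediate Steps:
$W{\left(T \right)} = \frac{5}{8} + \frac{T}{8}$
$l = -218$ ($l = -31 + \left(7 + 10\right) \left(-11\right) = -31 + 17 \left(-11\right) = -31 - 187 = -218$)
$q{\left(C \right)} = \frac{-3 + C}{1 + C}$ ($q{\left(C \right)} = \frac{C - 3}{\left(\frac{5}{8} + \frac{1}{8} \cdot 3\right) + C} = \frac{-3 + C}{\left(\frac{5}{8} + \frac{3}{8}\right) + C} = \frac{-3 + C}{1 + C}$)
$L{\left(R \right)} = R^{\frac{3}{2}}$
$l + L{\left(q{\left(9 \right)} \right)} = -218 + \left(\frac{-3 + 9}{1 + 9}\right)^{\frac{3}{2}} = -218 + \left(\frac{1}{10} \cdot 6\right)^{\frac{3}{2}} = -218 + \left(\frac{3}{5}\right)^{\frac{3}{2}} = -218 + \frac{3 \sqrt{15}}{25}$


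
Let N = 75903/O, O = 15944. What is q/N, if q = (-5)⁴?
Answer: 9965000/75903 ≈ 131.29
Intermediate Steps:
q = 625
N = 75903/15944 ≈ 4.7606
q/N = 625/(75903/15944) = 625*(15944/75903) = 9965000/75903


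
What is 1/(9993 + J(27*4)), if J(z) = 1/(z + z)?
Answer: 216/2158489 ≈ 0.00010007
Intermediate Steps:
J(z) = 1/(2*z)
1/(9993 + J(27*4)) = 1/(9993 + 1/(2*((27*4)))) = 1/(9993 + (1/2)/108) = 1/(9993 + (1/2)*(1/108)) = 1/(9993 + 1/216) = 1/(2158489/216) = 216/2158489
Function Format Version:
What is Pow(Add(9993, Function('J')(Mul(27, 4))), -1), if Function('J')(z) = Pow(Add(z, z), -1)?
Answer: Rational(216, 2158489) ≈ 0.00010007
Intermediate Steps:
Function('J')(z) = Mul(Rational(1, 2), Pow(z, -1)) (Function('J')(z) = Pow(Mul(2, z), -1) = Mul(Rational(1, 2), Pow(z, -1)))
Pow(Add(9993, Function('J')(Mul(27, 4))), -1) = Pow(Add(9993, Mul(Rational(1, 2), Pow(Mul(27, 4), -1))), -1) = Pow(Add(9993, Mul(Rational(1, 2), Pow(108, -1))), -1) = Pow(Add(9993, Mul(Rational(1, 2), Rational(1, 108))), -1) = Pow(Add(9993, Rational(1, 216)), -1) = Pow(Rational(2158489, 216), -1) = Rational(216, 2158489)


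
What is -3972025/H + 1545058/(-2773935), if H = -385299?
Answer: 386030735779/39584977095 ≈ 9.7520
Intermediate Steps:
-3972025/H + 1545058/(-2773935) = -3972025/(-385299) + 1545058/(-2773935) = -3972025*(-1/385299) + 1545058*(-1/2773935) = 3972025/385299 - 1545058/2773935 = 386030735779/39584977095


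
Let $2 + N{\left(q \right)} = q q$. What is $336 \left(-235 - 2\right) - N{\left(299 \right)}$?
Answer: $-169031$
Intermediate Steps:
$N{\left(q \right)} = -2 + q^{2}$ ($N{\left(q \right)} = -2 + q q = -2 + q^{2}$)
$336 \left(-235 - 2\right) - N{\left(299 \right)} = 336 \left(-235 - 2\right) - \left(-2 + 299^{2}\right) = 336 \left(-237\right) - \left(-2 + 89401\right) = -79632 - 89399 = -169031$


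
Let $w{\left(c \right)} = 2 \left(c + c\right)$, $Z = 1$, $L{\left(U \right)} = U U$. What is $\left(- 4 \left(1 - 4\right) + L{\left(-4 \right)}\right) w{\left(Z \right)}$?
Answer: $112$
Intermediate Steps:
$L{\left(U \right)} = U^{2}$
$w{\left(c \right)} = 4 c$ ($w{\left(c \right)} = 2 \cdot 2 c = 4 c$)
$\left(- 4 \left(1 - 4\right) + L{\left(-4 \right)}\right) w{\left(Z \right)} = \left(- 4 \left(1 - 4\right) + \left(-4\right)^{2}\right) 4 \cdot 1 = \left(\left(-4\right) \left(-3\right) + 16\right) 4 = \left(12 + 16\right) 4 = 28 \cdot 4 = 112$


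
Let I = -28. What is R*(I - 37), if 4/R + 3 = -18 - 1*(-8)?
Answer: 20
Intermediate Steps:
R = -4/13 (R = 4/(-3 + (-18 - 1*(-8))) = 4/(-3 + (-18 + 8)) = 4/(-3 - 10) = 4/(-13) = 4*(-1/13) = -4/13 ≈ -0.30769)
R*(I - 37) = -4*(-28 - 37)/13 = -4/13*(-65) = 20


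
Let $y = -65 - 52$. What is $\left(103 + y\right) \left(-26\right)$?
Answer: $364$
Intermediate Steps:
$y = -117$
$\left(103 + y\right) \left(-26\right) = \left(103 - 117\right) \left(-26\right) = \left(-14\right) \left(-26\right) = 364$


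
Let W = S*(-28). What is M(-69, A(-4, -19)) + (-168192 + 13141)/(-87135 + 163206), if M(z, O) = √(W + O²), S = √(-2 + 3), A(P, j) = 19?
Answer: -155051/76071 + 3*√37 ≈ 16.210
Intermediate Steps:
S = 1 (S = √1 = 1)
W = -28 (W = 1*(-28) = -28)
M(z, O) = √(-28 + O²)
M(-69, A(-4, -19)) + (-168192 + 13141)/(-87135 + 163206) = √(-28 + 19²) + (-168192 + 13141)/(-87135 + 163206) = √(-28 + 361) - 155051/76071 = √333 - 155051*1/76071 = 3*√37 - 155051/76071 = -155051/76071 + 3*√37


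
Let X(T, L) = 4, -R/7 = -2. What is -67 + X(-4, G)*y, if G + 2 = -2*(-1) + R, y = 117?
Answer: 401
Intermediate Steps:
R = 14 (R = -7*(-2) = 14)
G = 14 (G = -2 + (-2*(-1) + 14) = -2 + (2 + 14) = -2 + 16 = 14)
-67 + X(-4, G)*y = -67 + 4*117 = -67 + 468 = 401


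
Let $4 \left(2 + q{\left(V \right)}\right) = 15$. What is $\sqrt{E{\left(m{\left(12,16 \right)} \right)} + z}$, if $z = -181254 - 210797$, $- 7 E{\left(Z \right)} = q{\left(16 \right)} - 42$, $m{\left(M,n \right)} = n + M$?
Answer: $\frac{i \sqrt{1568181}}{2} \approx 626.13 i$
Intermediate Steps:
$m{\left(M,n \right)} = M + n$
$q{\left(V \right)} = \frac{7}{4}$ ($q{\left(V \right)} = -2 + \frac{1}{4} \cdot 15 = -2 + \frac{15}{4} = \frac{7}{4}$)
$E{\left(Z \right)} = \frac{23}{4}$ ($E{\left(Z \right)} = - \frac{\frac{7}{4} - 42}{7} = \left(- \frac{1}{7}\right) \left(- \frac{161}{4}\right) = \frac{23}{4}$)
$z = -392051$
$\sqrt{E{\left(m{\left(12,16 \right)} \right)} + z} = \sqrt{\frac{23}{4} - 392051} = \sqrt{- \frac{1568181}{4}} = \frac{i \sqrt{1568181}}{2}$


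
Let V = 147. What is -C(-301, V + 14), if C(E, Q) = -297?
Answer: 297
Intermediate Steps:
-C(-301, V + 14) = -1*(-297) = 297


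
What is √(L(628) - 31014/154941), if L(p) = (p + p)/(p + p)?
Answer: √2133485923/51647 ≈ 0.89433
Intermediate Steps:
L(p) = 1 (L(p) = (2*p)/((2*p)) = (2*p)*(1/(2*p)) = 1)
√(L(628) - 31014/154941) = √(1 - 31014/154941) = √(1 - 31014*1/154941) = √(1 - 10338/51647) = √(41309/51647) = √2133485923/51647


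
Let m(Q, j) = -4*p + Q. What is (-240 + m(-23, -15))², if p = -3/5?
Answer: 1697809/25 ≈ 67912.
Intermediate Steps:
p = -⅗ (p = -3*⅕ = -⅗ ≈ -0.60000)
m(Q, j) = 12/5 + Q (m(Q, j) = -4*(-⅗) + Q = 12/5 + Q)
(-240 + m(-23, -15))² = (-240 + (12/5 - 23))² = (-240 - 103/5)² = (-1303/5)² = 1697809/25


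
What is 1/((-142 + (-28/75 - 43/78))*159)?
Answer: -650/14771259 ≈ -4.4004e-5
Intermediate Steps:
1/((-142 + (-28/75 - 43/78))*159) = 1/((-142 - 601/650)*159) = 1/(-92901/650*159) = 1/(-14771259/650) = -650/14771259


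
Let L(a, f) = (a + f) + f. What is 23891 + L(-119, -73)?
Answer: 23626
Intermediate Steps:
L(a, f) = a + 2*f
23891 + L(-119, -73) = 23891 + (-119 + 2*(-73)) = 23891 + (-119 - 146) = 23891 - 265 = 23626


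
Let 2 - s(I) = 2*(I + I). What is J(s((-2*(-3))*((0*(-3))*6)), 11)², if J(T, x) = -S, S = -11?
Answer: 121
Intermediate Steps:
s(I) = 2 - 4*I (s(I) = 2 - 2*(I + I) = 2 - 2*2*I = 2 - 4*I)
J(T, x) = 11 (J(T, x) = -1*(-11) = 11)
J(s((-2*(-3))*((0*(-3))*6)), 11)² = 11² = 121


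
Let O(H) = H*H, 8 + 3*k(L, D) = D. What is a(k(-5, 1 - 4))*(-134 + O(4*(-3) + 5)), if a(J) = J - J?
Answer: 0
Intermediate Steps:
k(L, D) = -8/3 + D/3
O(H) = H²
a(J) = 0
a(k(-5, 1 - 4))*(-134 + O(4*(-3) + 5)) = 0*(-134 + (4*(-3) + 5)²) = 0*(-134 + (-12 + 5)²) = 0*(-134 + (-7)²) = 0*(-134 + 49) = 0*(-85) = 0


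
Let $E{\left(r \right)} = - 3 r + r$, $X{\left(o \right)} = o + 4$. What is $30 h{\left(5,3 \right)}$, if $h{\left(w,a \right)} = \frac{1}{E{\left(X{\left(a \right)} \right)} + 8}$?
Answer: $-5$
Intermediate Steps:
$X{\left(o \right)} = 4 + o$
$E{\left(r \right)} = - 2 r$
$h{\left(w,a \right)} = - \frac{1}{2 a}$ ($h{\left(w,a \right)} = \frac{1}{- 2 \left(4 + a\right) + 8} = \frac{1}{\left(-8 - 2 a\right) + 8} = \frac{1}{\left(-2\right) a} = - \frac{1}{2 a}$)
$30 h{\left(5,3 \right)} = 30 \left(- \frac{1}{2 \cdot 3}\right) = 30 \left(\left(- \frac{1}{2}\right) \frac{1}{3}\right) = 30 \left(- \frac{1}{6}\right) = -5$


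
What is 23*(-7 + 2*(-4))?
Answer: -345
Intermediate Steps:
23*(-7 + 2*(-4)) = 23*(-7 - 8) = 23*(-15) = -345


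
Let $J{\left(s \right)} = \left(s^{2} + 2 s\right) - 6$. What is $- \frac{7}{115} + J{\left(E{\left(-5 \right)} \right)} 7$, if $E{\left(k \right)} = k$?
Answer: $\frac{7238}{115} \approx 62.939$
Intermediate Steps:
$J{\left(s \right)} = -6 + s^{2} + 2 s$
$- \frac{7}{115} + J{\left(E{\left(-5 \right)} \right)} 7 = - \frac{7}{115} + \left(-6 + \left(-5\right)^{2} + 2 \left(-5\right)\right) 7 = \left(-7\right) \frac{1}{115} + \left(-6 + 25 - 10\right) 7 = - \frac{7}{115} + 9 \cdot 7 = - \frac{7}{115} + 63 = \frac{7238}{115}$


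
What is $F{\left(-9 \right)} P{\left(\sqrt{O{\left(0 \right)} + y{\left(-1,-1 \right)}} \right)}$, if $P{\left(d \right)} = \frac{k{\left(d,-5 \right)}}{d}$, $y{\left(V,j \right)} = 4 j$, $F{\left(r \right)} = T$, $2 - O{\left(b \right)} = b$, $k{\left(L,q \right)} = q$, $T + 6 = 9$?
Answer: $\frac{15 i \sqrt{2}}{2} \approx 10.607 i$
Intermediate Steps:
$T = 3$ ($T = -6 + 9 = 3$)
$O{\left(b \right)} = 2 - b$
$F{\left(r \right)} = 3$
$P{\left(d \right)} = - \frac{5}{d}$
$F{\left(-9 \right)} P{\left(\sqrt{O{\left(0 \right)} + y{\left(-1,-1 \right)}} \right)} = 3 \left(- \frac{5}{\sqrt{\left(2 - 0\right) + 4 \left(-1\right)}}\right) = 3 \left(- \frac{5}{\sqrt{\left(2 + 0\right) - 4}}\right) = 3 \left(- \frac{5}{\sqrt{2 - 4}}\right) = 3 \left(- \frac{5}{\sqrt{-2}}\right) = 3 \left(- \frac{5}{i \sqrt{2}}\right) = 3 \left(- 5 \left(- \frac{i \sqrt{2}}{2}\right)\right) = 3 \frac{5 i \sqrt{2}}{2} = \frac{15 i \sqrt{2}}{2}$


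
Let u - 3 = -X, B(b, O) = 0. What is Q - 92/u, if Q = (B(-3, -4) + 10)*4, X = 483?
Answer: 4823/120 ≈ 40.192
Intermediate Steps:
u = -480 (u = 3 - 1*483 = 3 - 483 = -480)
Q = 40 (Q = (0 + 10)*4 = 10*4 = 40)
Q - 92/u = 40 - 92/(-480) = 40 - 92*(-1)/480 = 40 - 1*(-23/120) = 40 + 23/120 = 4823/120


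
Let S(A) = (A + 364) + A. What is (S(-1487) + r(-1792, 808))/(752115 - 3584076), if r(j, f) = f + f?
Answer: 994/2831961 ≈ 0.00035099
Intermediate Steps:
r(j, f) = 2*f
S(A) = 364 + 2*A (S(A) = (364 + A) + A = 364 + 2*A)
(S(-1487) + r(-1792, 808))/(752115 - 3584076) = ((364 + 2*(-1487)) + 2*808)/(752115 - 3584076) = ((364 - 2974) + 1616)/(-2831961) = (-2610 + 1616)*(-1/2831961) = -994*(-1/2831961) = 994/2831961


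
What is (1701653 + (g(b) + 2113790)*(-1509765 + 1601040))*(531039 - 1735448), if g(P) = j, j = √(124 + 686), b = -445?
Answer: -232376123813728327 - 989391883275*√10 ≈ -2.3238e+17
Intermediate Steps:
j = 9*√10 (j = √810 = 9*√10 ≈ 28.461)
g(P) = 9*√10
(1701653 + (g(b) + 2113790)*(-1509765 + 1601040))*(531039 - 1735448) = (1701653 + (9*√10 + 2113790)*(-1509765 + 1601040))*(531039 - 1735448) = (1701653 + (2113790 + 9*√10)*91275)*(-1204409) = (1701653 + (192936182250 + 821475*√10))*(-1204409) = (192937883903 + 821475*√10)*(-1204409) = -232376123813728327 - 989391883275*√10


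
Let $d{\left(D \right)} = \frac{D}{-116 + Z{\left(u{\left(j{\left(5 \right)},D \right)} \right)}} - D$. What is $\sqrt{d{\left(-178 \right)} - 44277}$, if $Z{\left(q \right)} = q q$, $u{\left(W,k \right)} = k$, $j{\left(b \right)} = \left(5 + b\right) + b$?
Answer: $\frac{i \sqrt{2746647649930}}{7892} \approx 210.0 i$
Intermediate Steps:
$j{\left(b \right)} = 5 + 2 b$
$Z{\left(q \right)} = q^{2}$
$d{\left(D \right)} = - D + \frac{D}{-116 + D^{2}}$ ($d{\left(D \right)} = \frac{D}{-116 + D^{2}} - D = - D + \frac{D}{-116 + D^{2}}$)
$\sqrt{d{\left(-178 \right)} - 44277} = \sqrt{- \frac{178 \left(117 - \left(-178\right)^{2}\right)}{-116 + \left(-178\right)^{2}} - 44277} = \sqrt{- \frac{178 \left(117 - 31684\right)}{-116 + 31684} - 44277} = \sqrt{- \frac{178 \left(117 - 31684\right)}{31568} - 44277} = \sqrt{\left(-178\right) \frac{1}{31568} \left(-31567\right) - 44277} = \sqrt{\frac{2809463}{15784} - 44277} = \sqrt{- \frac{696058705}{15784}} = \frac{i \sqrt{2746647649930}}{7892}$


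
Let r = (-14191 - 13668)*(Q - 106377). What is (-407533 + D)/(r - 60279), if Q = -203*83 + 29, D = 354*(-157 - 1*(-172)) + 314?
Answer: -401909/3432084944 ≈ -0.00011710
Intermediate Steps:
D = 5624 (D = 354*(-157 + 172) + 314 = 354*15 + 314 = 5310 + 314 = 5624)
Q = -16820 (Q = -16849 + 29 = -16820)
r = 3432145223 (r = (-14191 - 13668)*(-16820 - 106377) = -27859*(-123197) = 3432145223)
(-407533 + D)/(r - 60279) = (-407533 + 5624)/(3432145223 - 60279) = -401909/3432084944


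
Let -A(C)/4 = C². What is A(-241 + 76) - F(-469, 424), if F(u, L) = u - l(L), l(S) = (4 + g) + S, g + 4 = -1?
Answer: -108008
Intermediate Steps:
g = -5 (g = -4 - 1 = -5)
l(S) = -1 + S (l(S) = (4 - 5) + S = -1 + S)
A(C) = -4*C²
F(u, L) = 1 + u - L (F(u, L) = u - (-1 + L) = u + (1 - L) = 1 + u - L)
A(-241 + 76) - F(-469, 424) = -4*(-241 + 76)² - (1 - 469 - 1*424) = -4*(-165)² - (1 - 469 - 424) = -4*27225 - 1*(-892) = -108900 + 892 = -108008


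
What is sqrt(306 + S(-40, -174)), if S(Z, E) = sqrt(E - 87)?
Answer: sqrt(306 + 3*I*sqrt(29)) ≈ 17.499 + 0.4616*I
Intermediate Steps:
S(Z, E) = sqrt(-87 + E)
sqrt(306 + S(-40, -174)) = sqrt(306 + sqrt(-87 - 174)) = sqrt(306 + sqrt(-261)) = sqrt(306 + 3*I*sqrt(29))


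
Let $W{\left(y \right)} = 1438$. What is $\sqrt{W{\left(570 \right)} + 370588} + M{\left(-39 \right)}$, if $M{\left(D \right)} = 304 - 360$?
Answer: $-56 + \sqrt{372026} \approx 553.94$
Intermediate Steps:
$M{\left(D \right)} = -56$ ($M{\left(D \right)} = 304 - 360 = -56$)
$\sqrt{W{\left(570 \right)} + 370588} + M{\left(-39 \right)} = \sqrt{1438 + 370588} - 56 = \sqrt{372026} - 56 = -56 + \sqrt{372026}$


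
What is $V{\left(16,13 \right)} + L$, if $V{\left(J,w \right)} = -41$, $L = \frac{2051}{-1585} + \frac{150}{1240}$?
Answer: $- \frac{8288689}{196540} \approx -42.173$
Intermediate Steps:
$L = - \frac{230549}{196540}$ ($L = 2051 \left(- \frac{1}{1585}\right) + 150 \cdot \frac{1}{1240} = - \frac{2051}{1585} + \frac{15}{124} = - \frac{230549}{196540} \approx -1.173$)
$V{\left(16,13 \right)} + L = -41 - \frac{230549}{196540} = - \frac{8288689}{196540}$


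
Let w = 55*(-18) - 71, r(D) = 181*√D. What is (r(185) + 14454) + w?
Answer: 13393 + 181*√185 ≈ 15855.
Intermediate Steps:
w = -1061 (w = -990 - 71 = -1061)
(r(185) + 14454) + w = (181*√185 + 14454) - 1061 = (14454 + 181*√185) - 1061 = 13393 + 181*√185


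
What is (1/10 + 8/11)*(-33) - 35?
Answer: -623/10 ≈ -62.300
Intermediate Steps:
(1/10 + 8/11)*(-33) - 35 = (1*(⅒) + 8*(1/11))*(-33) - 35 = (⅒ + 8/11)*(-33) - 35 = (91/110)*(-33) - 35 = -273/10 - 35 = -623/10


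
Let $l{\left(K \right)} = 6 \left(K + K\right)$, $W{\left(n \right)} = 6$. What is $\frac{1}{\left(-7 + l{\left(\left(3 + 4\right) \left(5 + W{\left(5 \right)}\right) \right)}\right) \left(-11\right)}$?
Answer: $- \frac{1}{10087} \approx -9.9138 \cdot 10^{-5}$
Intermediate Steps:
$l{\left(K \right)} = 12 K$ ($l{\left(K \right)} = 6 \cdot 2 K = 12 K$)
$\frac{1}{\left(-7 + l{\left(\left(3 + 4\right) \left(5 + W{\left(5 \right)}\right) \right)}\right) \left(-11\right)} = \frac{1}{\left(-7 + 12 \left(3 + 4\right) \left(5 + 6\right)\right) \left(-11\right)} = \frac{1}{\left(-7 + 12 \cdot 7 \cdot 11\right) \left(-11\right)} = \frac{1}{\left(-7 + 12 \cdot 77\right) \left(-11\right)} = \frac{1}{\left(-7 + 924\right) \left(-11\right)} = \frac{1}{917 \left(-11\right)} = \frac{1}{-10087} = - \frac{1}{10087}$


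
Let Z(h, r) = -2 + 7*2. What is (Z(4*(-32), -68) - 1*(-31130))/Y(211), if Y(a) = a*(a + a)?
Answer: 15571/44521 ≈ 0.34974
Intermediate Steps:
Z(h, r) = 12 (Z(h, r) = -2 + 14 = 12)
Y(a) = 2*a² (Y(a) = a*(2*a) = 2*a²)
(Z(4*(-32), -68) - 1*(-31130))/Y(211) = (12 - 1*(-31130))/((2*211²)) = (12 + 31130)/((2*44521)) = 31142/89042 = 31142*(1/89042) = 15571/44521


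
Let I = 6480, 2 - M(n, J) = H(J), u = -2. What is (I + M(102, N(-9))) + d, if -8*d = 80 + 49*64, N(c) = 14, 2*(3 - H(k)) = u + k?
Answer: 6083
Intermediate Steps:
H(k) = 4 - k/2 (H(k) = 3 - (-2 + k)/2 = 3 + (1 - k/2) = 4 - k/2)
M(n, J) = -2 + J/2 (M(n, J) = 2 - (4 - J/2) = 2 + (-4 + J/2) = -2 + J/2)
d = -402 (d = -(80 + 49*64)/8 = -(80 + 3136)/8 = -1/8*3216 = -402)
(I + M(102, N(-9))) + d = (6480 + (-2 + (1/2)*14)) - 402 = (6480 + (-2 + 7)) - 402 = (6480 + 5) - 402 = 6485 - 402 = 6083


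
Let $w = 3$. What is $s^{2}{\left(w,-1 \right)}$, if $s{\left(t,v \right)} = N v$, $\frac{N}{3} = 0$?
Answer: $0$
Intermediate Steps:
$N = 0$ ($N = 3 \cdot 0 = 0$)
$s{\left(t,v \right)} = 0$ ($s{\left(t,v \right)} = 0 v = 0$)
$s^{2}{\left(w,-1 \right)} = 0^{2} = 0$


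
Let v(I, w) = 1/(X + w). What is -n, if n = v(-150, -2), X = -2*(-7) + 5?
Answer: -1/17 ≈ -0.058824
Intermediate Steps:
X = 19 (X = 14 + 5 = 19)
v(I, w) = 1/(19 + w)
n = 1/17 (n = 1/(19 - 2) = 1/17 ≈ 0.058824)
-n = -1*1/17 = -1/17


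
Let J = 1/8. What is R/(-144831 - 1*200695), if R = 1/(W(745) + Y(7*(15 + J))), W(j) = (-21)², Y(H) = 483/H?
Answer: -121/18628343238 ≈ -6.4955e-9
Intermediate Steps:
J = ⅛ ≈ 0.12500
W(j) = 441
R = 121/53913 (R = 1/(441 + 483/((7*(15 + ⅛)))) = 1/(441 + 483/((7*(121/8)))) = 1/(441 + 483/(847/8)) = 1/(441 + 483*(8/847)) = 1/(441 + 552/121) = 1/(53913/121) = 121/53913 ≈ 0.0022444)
R/(-144831 - 1*200695) = 121/(53913*(-144831 - 1*200695)) = 121/(53913*(-144831 - 200695)) = (121/53913)/(-345526) = (121/53913)*(-1/345526) = -121/18628343238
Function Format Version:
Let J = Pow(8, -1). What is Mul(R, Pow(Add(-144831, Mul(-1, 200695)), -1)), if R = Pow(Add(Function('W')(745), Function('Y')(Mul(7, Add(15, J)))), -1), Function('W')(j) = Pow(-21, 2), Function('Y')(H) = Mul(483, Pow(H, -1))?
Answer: Rational(-121, 18628343238) ≈ -6.4955e-9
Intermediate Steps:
J = Rational(1, 8) ≈ 0.12500
Function('W')(j) = 441
R = Rational(121, 53913) (R = Pow(Add(441, Mul(483, Pow(Mul(7, Add(15, Rational(1, 8))), -1))), -1) = Pow(Add(441, Mul(483, Pow(Mul(7, Rational(121, 8)), -1))), -1) = Pow(Add(441, Mul(483, Pow(Rational(847, 8), -1))), -1) = Pow(Add(441, Mul(483, Rational(8, 847))), -1) = Pow(Add(441, Rational(552, 121)), -1) = Pow(Rational(53913, 121), -1) = Rational(121, 53913) ≈ 0.0022444)
Mul(R, Pow(Add(-144831, Mul(-1, 200695)), -1)) = Mul(Rational(121, 53913), Pow(Add(-144831, Mul(-1, 200695)), -1)) = Mul(Rational(121, 53913), Pow(Add(-144831, -200695), -1)) = Mul(Rational(121, 53913), Pow(-345526, -1)) = Mul(Rational(121, 53913), Rational(-1, 345526)) = Rational(-121, 18628343238)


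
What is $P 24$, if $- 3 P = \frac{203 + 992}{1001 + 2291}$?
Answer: $- \frac{2390}{823} \approx -2.904$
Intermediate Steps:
$P = - \frac{1195}{9876}$ ($P = - \frac{\left(203 + 992\right) \frac{1}{1001 + 2291}}{3} = - \frac{1195 \cdot \frac{1}{3292}}{3} = \left(- \frac{1}{3}\right) \frac{1195}{3292} = - \frac{1195}{9876} \approx -0.121$)
$P 24 = \left(- \frac{1195}{9876}\right) 24 = - \frac{2390}{823}$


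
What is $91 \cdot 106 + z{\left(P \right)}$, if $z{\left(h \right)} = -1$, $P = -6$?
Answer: $9645$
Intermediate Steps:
$91 \cdot 106 + z{\left(P \right)} = 91 \cdot 106 - 1 = 9646 - 1 = 9645$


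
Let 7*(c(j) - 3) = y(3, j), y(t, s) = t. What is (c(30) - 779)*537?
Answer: -2915373/7 ≈ -4.1648e+5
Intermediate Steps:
c(j) = 24/7 (c(j) = 3 + (⅐)*3 = 3 + 3/7 = 24/7)
(c(30) - 779)*537 = (24/7 - 779)*537 = -5429/7*537 = -2915373/7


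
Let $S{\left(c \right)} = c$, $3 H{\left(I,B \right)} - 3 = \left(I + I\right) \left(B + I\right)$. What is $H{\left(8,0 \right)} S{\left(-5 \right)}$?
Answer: $- \frac{655}{3} \approx -218.33$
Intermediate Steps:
$H{\left(I,B \right)} = 1 + \frac{2 I \left(B + I\right)}{3}$ ($H{\left(I,B \right)} = 1 + \frac{\left(I + I\right) \left(B + I\right)}{3} = 1 + \frac{2 I \left(B + I\right)}{3}$)
$H{\left(8,0 \right)} S{\left(-5 \right)} = \left(1 + \frac{2 \cdot 8^{2}}{3} + \frac{2}{3} \cdot 0 \cdot 8\right) \left(-5\right) = \left(1 + \frac{2}{3} \cdot 64 + 0\right) \left(-5\right) = \left(1 + \frac{128}{3} + 0\right) \left(-5\right) = \frac{131}{3} \left(-5\right) = - \frac{655}{3}$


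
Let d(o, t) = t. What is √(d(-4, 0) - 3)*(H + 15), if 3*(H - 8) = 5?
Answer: 74*I*√3/3 ≈ 42.724*I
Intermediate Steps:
H = 29/3 (H = 8 + (⅓)*5 = 8 + 5/3 = 29/3 ≈ 9.6667)
√(d(-4, 0) - 3)*(H + 15) = √(0 - 3)*(29/3 + 15) = √(-3)*(74/3) = (I*√3)*(74/3) = 74*I*√3/3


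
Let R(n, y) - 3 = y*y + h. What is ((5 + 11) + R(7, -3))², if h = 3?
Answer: 961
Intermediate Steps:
R(n, y) = 6 + y² (R(n, y) = 3 + (y*y + 3) = 3 + (y² + 3) = 3 + (3 + y²) = 6 + y²)
((5 + 11) + R(7, -3))² = ((5 + 11) + (6 + (-3)²))² = (16 + (6 + 9))² = (16 + 15)² = 31² = 961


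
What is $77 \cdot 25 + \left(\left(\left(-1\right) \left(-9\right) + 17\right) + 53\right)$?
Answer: $2004$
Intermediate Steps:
$77 \cdot 25 + \left(\left(\left(-1\right) \left(-9\right) + 17\right) + 53\right) = 1925 + \left(\left(9 + 17\right) + 53\right) = 1925 + \left(26 + 53\right) = 1925 + 79 = 2004$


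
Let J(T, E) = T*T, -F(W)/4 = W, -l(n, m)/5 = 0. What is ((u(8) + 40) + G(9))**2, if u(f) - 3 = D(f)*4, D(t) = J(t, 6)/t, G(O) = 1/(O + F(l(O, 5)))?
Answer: 456976/81 ≈ 5641.7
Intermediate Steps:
l(n, m) = 0 (l(n, m) = -5*0 = 0)
F(W) = -4*W
J(T, E) = T**2
G(O) = 1/O (G(O) = 1/(O - 4*0) = 1/(O + 0) = 1/O)
D(t) = t (D(t) = t**2/t = t)
u(f) = 3 + 4*f (u(f) = 3 + f*4 = 3 + 4*f)
((u(8) + 40) + G(9))**2 = (((3 + 4*8) + 40) + 1/9)**2 = (((3 + 32) + 40) + 1/9)**2 = ((35 + 40) + 1/9)**2 = (75 + 1/9)**2 = (676/9)**2 = 456976/81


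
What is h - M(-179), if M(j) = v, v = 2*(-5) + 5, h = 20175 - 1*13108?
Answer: 7072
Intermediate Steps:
h = 7067 (h = 20175 - 13108 = 7067)
v = -5 (v = -10 + 5 = -5)
M(j) = -5
h - M(-179) = 7067 - 1*(-5) = 7067 + 5 = 7072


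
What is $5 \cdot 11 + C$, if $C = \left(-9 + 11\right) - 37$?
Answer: $20$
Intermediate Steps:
$C = -35$ ($C = 2 - 37 = -35$)
$5 \cdot 11 + C = 5 \cdot 11 - 35 = 55 - 35 = 20$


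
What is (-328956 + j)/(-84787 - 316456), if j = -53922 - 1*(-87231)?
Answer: 295647/401243 ≈ 0.73683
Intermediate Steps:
j = 33309 (j = -53922 + 87231 = 33309)
(-328956 + j)/(-84787 - 316456) = (-328956 + 33309)/(-84787 - 316456) = -295647/(-401243) = -295647*(-1/401243) = 295647/401243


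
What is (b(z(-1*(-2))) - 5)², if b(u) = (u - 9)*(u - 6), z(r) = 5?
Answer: 1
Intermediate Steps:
b(u) = (-9 + u)*(-6 + u)
(b(z(-1*(-2))) - 5)² = ((54 + 5² - 15*5) - 5)² = ((54 + 25 - 75) - 5)² = (4 - 5)² = (-1)² = 1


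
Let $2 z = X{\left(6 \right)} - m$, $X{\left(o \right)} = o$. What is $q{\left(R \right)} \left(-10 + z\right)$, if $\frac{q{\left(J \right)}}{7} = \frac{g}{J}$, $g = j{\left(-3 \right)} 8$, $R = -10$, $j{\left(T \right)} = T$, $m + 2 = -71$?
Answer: $\frac{2478}{5} \approx 495.6$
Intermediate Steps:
$m = -73$ ($m = -2 - 71 = -73$)
$g = -24$ ($g = \left(-3\right) 8 = -24$)
$z = \frac{79}{2}$ ($z = \frac{6 - -73}{2} = \frac{6 + 73}{2} = \frac{1}{2} \cdot 79 = \frac{79}{2} \approx 39.5$)
$q{\left(J \right)} = - \frac{168}{J}$ ($q{\left(J \right)} = 7 \left(- \frac{24}{J}\right) = - \frac{168}{J}$)
$q{\left(R \right)} \left(-10 + z\right) = - \frac{168}{-10} \left(-10 + \frac{79}{2}\right) = \left(-168\right) \left(- \frac{1}{10}\right) \frac{59}{2} = \frac{84}{5} \cdot \frac{59}{2} = \frac{2478}{5}$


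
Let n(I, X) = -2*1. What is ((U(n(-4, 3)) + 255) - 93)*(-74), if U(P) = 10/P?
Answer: -11618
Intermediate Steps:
n(I, X) = -2
((U(n(-4, 3)) + 255) - 93)*(-74) = ((10/(-2) + 255) - 93)*(-74) = ((10*(-1/2) + 255) - 93)*(-74) = ((-5 + 255) - 93)*(-74) = (250 - 93)*(-74) = 157*(-74) = -11618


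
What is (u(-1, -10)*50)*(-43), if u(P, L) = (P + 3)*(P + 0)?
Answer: 4300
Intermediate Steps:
u(P, L) = P*(3 + P) (u(P, L) = (3 + P)*P = P*(3 + P))
(u(-1, -10)*50)*(-43) = (-(3 - 1)*50)*(-43) = (-1*2*50)*(-43) = -2*50*(-43) = -100*(-43) = 4300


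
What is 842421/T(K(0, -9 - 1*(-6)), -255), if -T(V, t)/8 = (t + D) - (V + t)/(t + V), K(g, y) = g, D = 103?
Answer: 280807/408 ≈ 688.25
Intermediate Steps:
T(V, t) = -816 - 8*t (T(V, t) = -8*((t + 103) - (V + t)/(t + V)) = -8*((103 + t) - (V + t)/(V + t)) = -8*((103 + t) - 1*1) = -8*((103 + t) - 1) = -8*(102 + t) = -816 - 8*t)
842421/T(K(0, -9 - 1*(-6)), -255) = 842421/(-816 - 8*(-255)) = 842421/(-816 + 2040) = 842421/1224 = 842421*(1/1224) = 280807/408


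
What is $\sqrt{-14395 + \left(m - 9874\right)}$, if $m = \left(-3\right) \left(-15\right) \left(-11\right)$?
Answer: $2 i \sqrt{6191} \approx 157.37 i$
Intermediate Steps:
$m = -495$ ($m = 45 \left(-11\right) = -495$)
$\sqrt{-14395 + \left(m - 9874\right)} = \sqrt{-14395 - 10369} = \sqrt{-24764} = 2 i \sqrt{6191}$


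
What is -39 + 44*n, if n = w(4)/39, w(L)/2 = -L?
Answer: -1873/39 ≈ -48.026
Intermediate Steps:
w(L) = -2*L (w(L) = 2*(-L) = -2*L)
n = -8/39 (n = -2*4/39 = -8*1/39 = -8/39 ≈ -0.20513)
-39 + 44*n = -39 + 44*(-8/39) = -39 - 352/39 = -1873/39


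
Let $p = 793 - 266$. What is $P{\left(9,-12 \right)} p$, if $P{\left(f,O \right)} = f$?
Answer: $4743$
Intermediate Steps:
$p = 527$ ($p = 793 - 266 = 527$)
$P{\left(9,-12 \right)} p = 9 \cdot 527 = 4743$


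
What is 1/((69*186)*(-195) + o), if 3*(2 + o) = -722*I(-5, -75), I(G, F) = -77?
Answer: -3/7452302 ≈ -4.0256e-7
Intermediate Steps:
o = 55588/3 (o = -2 + (-722*(-77))/3 = -2 + (1/3)*55594 = -2 + 55594/3 = 55588/3 ≈ 18529.)
1/((69*186)*(-195) + o) = 1/((69*186)*(-195) + 55588/3) = 1/(12834*(-195) + 55588/3) = 1/(-2502630 + 55588/3) = 1/(-7452302/3) = -3/7452302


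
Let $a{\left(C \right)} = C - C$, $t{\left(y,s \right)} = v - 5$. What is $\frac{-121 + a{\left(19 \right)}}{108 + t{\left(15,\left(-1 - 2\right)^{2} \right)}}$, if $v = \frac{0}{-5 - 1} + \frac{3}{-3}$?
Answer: $- \frac{121}{102} \approx -1.1863$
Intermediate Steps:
$v = -1$ ($v = \frac{0}{-5 - 1} + 3 \left(- \frac{1}{3}\right) = \frac{0}{-6} - 1 = 0 \left(- \frac{1}{6}\right) - 1 = 0 - 1 = -1$)
$t{\left(y,s \right)} = -6$ ($t{\left(y,s \right)} = -1 - 5 = -6$)
$a{\left(C \right)} = 0$
$\frac{-121 + a{\left(19 \right)}}{108 + t{\left(15,\left(-1 - 2\right)^{2} \right)}} = \frac{-121 + 0}{108 - 6} = - \frac{121}{102}$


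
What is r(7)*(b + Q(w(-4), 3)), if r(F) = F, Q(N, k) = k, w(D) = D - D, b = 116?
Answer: 833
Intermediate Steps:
w(D) = 0
r(7)*(b + Q(w(-4), 3)) = 7*(116 + 3) = 7*119 = 833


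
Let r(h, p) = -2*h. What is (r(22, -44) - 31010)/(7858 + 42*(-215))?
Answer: 15527/586 ≈ 26.497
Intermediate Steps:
(r(22, -44) - 31010)/(7858 + 42*(-215)) = (-2*22 - 31010)/(7858 + 42*(-215)) = (-44 - 31010)/(7858 - 9030) = -31054/(-1172) = -31054*(-1/1172) = 15527/586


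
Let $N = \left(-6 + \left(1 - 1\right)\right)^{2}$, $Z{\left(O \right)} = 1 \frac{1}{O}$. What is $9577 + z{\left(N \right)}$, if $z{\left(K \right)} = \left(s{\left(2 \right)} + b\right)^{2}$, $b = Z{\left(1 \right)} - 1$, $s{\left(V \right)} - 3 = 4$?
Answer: $9626$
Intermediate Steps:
$s{\left(V \right)} = 7$ ($s{\left(V \right)} = 3 + 4 = 7$)
$Z{\left(O \right)} = \frac{1}{O}$
$N = 36$ ($N = \left(-6 + 0\right)^{2} = \left(-6\right)^{2} = 36$)
$b = 0$ ($b = 1^{-1} - 1 = 1 - 1 = 0$)
$z{\left(K \right)} = 49$ ($z{\left(K \right)} = \left(7 + 0\right)^{2} = 7^{2} = 49$)
$9577 + z{\left(N \right)} = 9577 + 49 = 9626$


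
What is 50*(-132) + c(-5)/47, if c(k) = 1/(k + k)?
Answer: -3102001/470 ≈ -6600.0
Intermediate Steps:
c(k) = 1/(2*k)
50*(-132) + c(-5)/47 = 50*(-132) + ((1/2)/(-5))/47 = -6600 + ((1/2)*(-1/5))*(1/47) = -6600 - 1/10*1/47 = -6600 - 1/470 = -3102001/470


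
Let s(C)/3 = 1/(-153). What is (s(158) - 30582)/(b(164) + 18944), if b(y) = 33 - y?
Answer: -1559683/959463 ≈ -1.6256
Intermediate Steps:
s(C) = -1/51 (s(C) = 3/(-153) = 3*(-1/153) = -1/51)
(s(158) - 30582)/(b(164) + 18944) = (-1/51 - 30582)/((33 - 1*164) + 18944) = -1559683/(51*((33 - 164) + 18944)) = -1559683/(51*(-131 + 18944)) = -1559683/51/18813 = -1559683/51*1/18813 = -1559683/959463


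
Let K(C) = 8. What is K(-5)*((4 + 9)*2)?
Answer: 208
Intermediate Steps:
K(-5)*((4 + 9)*2) = 8*((4 + 9)*2) = 8*(13*2) = 8*26 = 208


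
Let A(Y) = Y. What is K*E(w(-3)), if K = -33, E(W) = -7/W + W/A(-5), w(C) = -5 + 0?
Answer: -396/5 ≈ -79.200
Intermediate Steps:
w(C) = -5
E(W) = -7/W - W/5 (E(W) = -7/W + W/(-5) = -7/W + W*(-1/5) = -7/W - W/5)
K*E(w(-3)) = -33*(-7/(-5) - 1/5*(-5)) = -33*(-7*(-1/5) + 1) = -33*(7/5 + 1) = -33*12/5 = -396/5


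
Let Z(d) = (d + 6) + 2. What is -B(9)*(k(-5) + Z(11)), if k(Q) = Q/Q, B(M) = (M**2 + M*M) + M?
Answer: -3420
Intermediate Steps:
Z(d) = 8 + d (Z(d) = (6 + d) + 2 = 8 + d)
B(M) = M + 2*M**2 (B(M) = (M**2 + M**2) + M = 2*M**2 + M = M + 2*M**2)
k(Q) = 1
-B(9)*(k(-5) + Z(11)) = -9*(1 + 2*9)*(1 + (8 + 11)) = -9*(1 + 18)*(1 + 19) = -9*19*20 = -171*20 = -1*3420 = -3420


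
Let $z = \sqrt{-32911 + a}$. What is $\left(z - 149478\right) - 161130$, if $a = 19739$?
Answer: $-310608 + 2 i \sqrt{3293} \approx -3.1061 \cdot 10^{5} + 114.77 i$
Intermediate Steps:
$z = 2 i \sqrt{3293}$ ($z = \sqrt{-32911 + 19739} = \sqrt{-13172} = 2 i \sqrt{3293} \approx 114.77 i$)
$\left(z - 149478\right) - 161130 = \left(2 i \sqrt{3293} - 149478\right) - 161130 = \left(-149478 + 2 i \sqrt{3293}\right) - 161130 = -310608 + 2 i \sqrt{3293}$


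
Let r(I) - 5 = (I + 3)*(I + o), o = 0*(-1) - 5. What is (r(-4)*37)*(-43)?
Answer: -22274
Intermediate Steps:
o = -5 (o = 0 - 5 = -5)
r(I) = 5 + (-5 + I)*(3 + I) (r(I) = 5 + (I + 3)*(I - 5) = 5 + (3 + I)*(-5 + I) = 5 + (-5 + I)*(3 + I))
(r(-4)*37)*(-43) = ((-10 + (-4)² - 2*(-4))*37)*(-43) = ((-10 + 16 + 8)*37)*(-43) = (14*37)*(-43) = 518*(-43) = -22274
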